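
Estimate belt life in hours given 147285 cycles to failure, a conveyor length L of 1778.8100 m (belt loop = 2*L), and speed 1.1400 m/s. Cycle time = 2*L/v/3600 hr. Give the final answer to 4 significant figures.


cycle_time = 2 * 1778.8100 / 1.1400 / 3600 = 0.866866 hr
life = 147285 * 0.866866 = 127700 hours


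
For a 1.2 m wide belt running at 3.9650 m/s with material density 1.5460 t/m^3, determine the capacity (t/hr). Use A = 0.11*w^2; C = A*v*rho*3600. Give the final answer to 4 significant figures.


A = 0.11 * 1.2^2 = 0.1584 m^2
C = 0.1584 * 3.9650 * 1.5460 * 3600
C = 3496 t/hr


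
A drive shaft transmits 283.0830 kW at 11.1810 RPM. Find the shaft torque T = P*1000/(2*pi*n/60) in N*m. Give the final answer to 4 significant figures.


omega = 2*pi*11.1810/60 = 1.17087 rad/s
T = 283.0830*1000 / 1.17087
T = 241800 N*m


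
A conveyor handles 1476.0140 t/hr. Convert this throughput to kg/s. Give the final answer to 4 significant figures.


m_dot = 1476.0140 * 1000 / 3600
m_dot = 410.0 kg/s


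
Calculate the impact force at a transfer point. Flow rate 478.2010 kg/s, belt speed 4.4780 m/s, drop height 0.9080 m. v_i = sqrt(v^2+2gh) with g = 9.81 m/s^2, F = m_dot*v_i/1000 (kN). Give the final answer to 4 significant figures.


v_i = sqrt(4.4780^2 + 2*9.81*0.9080) = 6.15365 m/s
F = 478.2010 * 6.15365 / 1000
F = 2.943 kN


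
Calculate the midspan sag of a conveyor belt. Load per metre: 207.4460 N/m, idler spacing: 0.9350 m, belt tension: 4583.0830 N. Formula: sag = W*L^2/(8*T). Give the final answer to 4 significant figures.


sag = 207.4460 * 0.9350^2 / (8 * 4583.0830)
sag = 0.004946 m


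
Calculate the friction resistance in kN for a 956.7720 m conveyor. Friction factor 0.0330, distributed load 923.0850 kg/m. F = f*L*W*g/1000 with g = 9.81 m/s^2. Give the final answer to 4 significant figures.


F = 0.0330 * 956.7720 * 923.0850 * 9.81 / 1000
F = 285.9 kN


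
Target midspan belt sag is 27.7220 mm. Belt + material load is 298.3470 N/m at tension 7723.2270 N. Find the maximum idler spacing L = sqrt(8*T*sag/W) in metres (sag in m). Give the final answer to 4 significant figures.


sag = 27.7220/1000 = 0.027722 m
L = sqrt(8 * 7723.2270 * 0.027722 / 298.3470)
L = 2.396 m


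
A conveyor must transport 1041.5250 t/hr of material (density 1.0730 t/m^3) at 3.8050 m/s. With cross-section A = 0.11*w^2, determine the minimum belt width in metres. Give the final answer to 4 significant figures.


A_req = 1041.5250 / (3.8050 * 1.0730 * 3600) = 0.0708619 m^2
w = sqrt(0.0708619 / 0.11)
w = 0.8026 m


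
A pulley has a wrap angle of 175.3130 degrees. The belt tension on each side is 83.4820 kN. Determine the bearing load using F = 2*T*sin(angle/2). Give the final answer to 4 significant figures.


F = 2 * 83.4820 * sin(175.3130/2 deg)
F = 166.8 kN


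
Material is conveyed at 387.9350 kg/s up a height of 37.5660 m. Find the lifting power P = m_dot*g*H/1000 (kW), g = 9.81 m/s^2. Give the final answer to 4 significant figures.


P = 387.9350 * 9.81 * 37.5660 / 1000
P = 143.0 kW


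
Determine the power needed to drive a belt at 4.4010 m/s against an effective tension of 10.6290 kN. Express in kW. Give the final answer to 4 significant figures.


P = Te * v = 10.6290 * 4.4010
P = 46.78 kW


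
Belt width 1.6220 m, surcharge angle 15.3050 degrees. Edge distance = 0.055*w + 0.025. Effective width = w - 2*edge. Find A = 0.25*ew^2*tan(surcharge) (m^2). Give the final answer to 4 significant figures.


edge = 0.055*1.6220 + 0.025 = 0.11421 m
ew = 1.6220 - 2*0.11421 = 1.39358 m
A = 0.25 * 1.39358^2 * tan(15.3050 deg)
A = 0.1329 m^2


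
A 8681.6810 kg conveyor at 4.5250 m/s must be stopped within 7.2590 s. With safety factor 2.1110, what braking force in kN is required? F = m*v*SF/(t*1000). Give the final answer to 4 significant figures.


F = 8681.6810 * 4.5250 / 7.2590 * 2.1110 / 1000
F = 11.42 kN


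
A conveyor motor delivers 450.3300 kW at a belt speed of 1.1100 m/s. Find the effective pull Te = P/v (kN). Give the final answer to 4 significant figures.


Te = P / v = 450.3300 / 1.1100
Te = 405.7 kN


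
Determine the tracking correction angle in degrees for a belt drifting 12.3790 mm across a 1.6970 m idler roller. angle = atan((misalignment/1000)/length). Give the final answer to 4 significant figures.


misalign_m = 12.3790 / 1000 = 0.012379 m
angle = atan(0.012379 / 1.6970)
angle = 0.4179 deg


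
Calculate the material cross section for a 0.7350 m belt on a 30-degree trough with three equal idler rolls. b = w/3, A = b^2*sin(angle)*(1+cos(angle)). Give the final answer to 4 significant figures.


b = 0.7350/3 = 0.245 m
A = 0.245^2 * sin(30 deg) * (1 + cos(30 deg))
A = 0.05600 m^2


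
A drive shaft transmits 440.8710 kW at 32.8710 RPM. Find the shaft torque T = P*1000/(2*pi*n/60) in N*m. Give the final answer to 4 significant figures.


omega = 2*pi*32.8710/60 = 3.44224 rad/s
T = 440.8710*1000 / 3.44224
T = 128100 N*m


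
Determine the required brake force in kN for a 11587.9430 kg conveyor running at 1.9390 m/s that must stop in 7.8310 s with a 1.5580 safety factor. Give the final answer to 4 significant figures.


F = 11587.9430 * 1.9390 / 7.8310 * 1.5580 / 1000
F = 4.470 kN


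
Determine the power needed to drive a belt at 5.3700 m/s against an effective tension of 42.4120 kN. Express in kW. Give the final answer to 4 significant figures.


P = Te * v = 42.4120 * 5.3700
P = 227.8 kW


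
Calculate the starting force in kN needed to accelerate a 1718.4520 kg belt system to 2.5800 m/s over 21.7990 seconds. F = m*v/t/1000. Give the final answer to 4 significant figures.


F = 1718.4520 * 2.5800 / 21.7990 / 1000
F = 0.2034 kN


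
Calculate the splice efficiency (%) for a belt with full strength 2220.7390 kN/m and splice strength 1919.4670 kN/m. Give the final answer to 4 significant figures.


Eff = 1919.4670 / 2220.7390 * 100
Eff = 86.43 %


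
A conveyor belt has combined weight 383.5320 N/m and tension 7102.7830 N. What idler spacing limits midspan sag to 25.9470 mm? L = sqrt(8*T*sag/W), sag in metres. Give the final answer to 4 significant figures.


sag = 25.9470/1000 = 0.025947 m
L = sqrt(8 * 7102.7830 * 0.025947 / 383.5320)
L = 1.961 m


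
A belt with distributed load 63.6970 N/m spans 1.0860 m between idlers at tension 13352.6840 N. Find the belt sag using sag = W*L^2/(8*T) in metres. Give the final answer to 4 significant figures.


sag = 63.6970 * 1.0860^2 / (8 * 13352.6840)
sag = 0.0007033 m


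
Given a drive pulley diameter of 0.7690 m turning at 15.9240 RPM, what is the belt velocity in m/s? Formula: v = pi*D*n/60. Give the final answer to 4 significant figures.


v = pi * 0.7690 * 15.9240 / 60
v = 0.6412 m/s


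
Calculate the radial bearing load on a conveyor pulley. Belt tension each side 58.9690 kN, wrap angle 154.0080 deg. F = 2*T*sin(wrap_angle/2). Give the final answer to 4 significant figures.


F = 2 * 58.9690 * sin(154.0080/2 deg)
F = 114.9 kN


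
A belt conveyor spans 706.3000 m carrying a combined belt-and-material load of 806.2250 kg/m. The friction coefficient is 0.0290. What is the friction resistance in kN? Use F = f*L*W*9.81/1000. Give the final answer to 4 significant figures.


F = 0.0290 * 706.3000 * 806.2250 * 9.81 / 1000
F = 162.0 kN


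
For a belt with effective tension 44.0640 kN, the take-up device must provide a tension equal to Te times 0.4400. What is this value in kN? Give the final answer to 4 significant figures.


T_tu = 44.0640 * 0.4400
T_tu = 19.39 kN


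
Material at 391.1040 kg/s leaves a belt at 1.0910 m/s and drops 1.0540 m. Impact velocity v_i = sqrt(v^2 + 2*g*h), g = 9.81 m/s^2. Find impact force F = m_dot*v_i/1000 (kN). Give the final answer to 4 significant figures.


v_i = sqrt(1.0910^2 + 2*9.81*1.0540) = 4.67651 m/s
F = 391.1040 * 4.67651 / 1000
F = 1.829 kN


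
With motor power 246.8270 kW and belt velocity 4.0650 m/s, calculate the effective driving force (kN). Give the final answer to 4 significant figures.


Te = P / v = 246.8270 / 4.0650
Te = 60.72 kN


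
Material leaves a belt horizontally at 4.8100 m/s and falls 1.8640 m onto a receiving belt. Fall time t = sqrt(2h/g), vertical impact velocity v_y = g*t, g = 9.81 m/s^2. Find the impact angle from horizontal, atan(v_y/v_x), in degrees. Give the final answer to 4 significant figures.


t = sqrt(2*1.8640/9.81) = 0.616458 s
v_y = 9.81 * 0.616458 = 6.04745 m/s
angle = atan(6.04745 / 4.8100) = 51.50 deg


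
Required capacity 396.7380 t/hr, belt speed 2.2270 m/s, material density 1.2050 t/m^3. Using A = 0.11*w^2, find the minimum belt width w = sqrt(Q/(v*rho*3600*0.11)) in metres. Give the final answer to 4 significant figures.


A_req = 396.7380 / (2.2270 * 1.2050 * 3600) = 0.0410671 m^2
w = sqrt(0.0410671 / 0.11)
w = 0.6110 m


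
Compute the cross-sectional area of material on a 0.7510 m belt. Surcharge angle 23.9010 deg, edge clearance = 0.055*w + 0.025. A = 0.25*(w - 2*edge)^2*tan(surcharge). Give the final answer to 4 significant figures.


edge = 0.055*0.7510 + 0.025 = 0.066305 m
ew = 0.7510 - 2*0.066305 = 0.61839 m
A = 0.25 * 0.61839^2 * tan(23.9010 deg)
A = 0.04237 m^2


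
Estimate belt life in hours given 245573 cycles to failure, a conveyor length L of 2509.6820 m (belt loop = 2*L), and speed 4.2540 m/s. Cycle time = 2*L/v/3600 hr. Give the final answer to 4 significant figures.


cycle_time = 2 * 2509.6820 / 4.2540 / 3600 = 0.327755 hr
life = 245573 * 0.327755 = 80490 hours


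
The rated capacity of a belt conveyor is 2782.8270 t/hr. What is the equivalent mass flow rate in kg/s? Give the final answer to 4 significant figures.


m_dot = 2782.8270 * 1000 / 3600
m_dot = 773.0 kg/s


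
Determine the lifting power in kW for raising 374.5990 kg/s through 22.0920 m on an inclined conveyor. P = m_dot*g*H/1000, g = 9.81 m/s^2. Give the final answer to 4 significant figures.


P = 374.5990 * 9.81 * 22.0920 / 1000
P = 81.18 kW


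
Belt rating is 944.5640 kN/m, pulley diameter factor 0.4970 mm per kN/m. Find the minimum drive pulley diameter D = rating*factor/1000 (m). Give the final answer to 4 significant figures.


D = 944.5640 * 0.4970 / 1000
D = 0.4694 m


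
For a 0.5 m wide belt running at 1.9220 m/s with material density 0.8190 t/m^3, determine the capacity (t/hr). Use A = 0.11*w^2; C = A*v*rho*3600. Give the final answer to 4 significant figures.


A = 0.11 * 0.5^2 = 0.0275 m^2
C = 0.0275 * 1.9220 * 0.8190 * 3600
C = 155.8 t/hr


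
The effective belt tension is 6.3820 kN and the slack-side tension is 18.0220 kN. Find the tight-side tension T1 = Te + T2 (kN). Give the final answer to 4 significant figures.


T1 = Te + T2 = 6.3820 + 18.0220
T1 = 24.40 kN


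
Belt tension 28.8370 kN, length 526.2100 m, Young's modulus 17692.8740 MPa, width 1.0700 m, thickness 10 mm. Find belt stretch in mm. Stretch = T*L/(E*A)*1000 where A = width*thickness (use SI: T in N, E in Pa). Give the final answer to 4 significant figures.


A = 1.0700 * 0.01 = 0.01070 m^2
Stretch = 28.8370*1000 * 526.2100 / (17692.8740e6 * 0.01070) * 1000
Stretch = 80.15 mm


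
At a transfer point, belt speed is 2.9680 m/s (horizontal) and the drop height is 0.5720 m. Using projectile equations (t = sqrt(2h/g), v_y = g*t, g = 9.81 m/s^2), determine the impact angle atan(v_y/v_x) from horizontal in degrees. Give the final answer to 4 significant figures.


t = sqrt(2*0.5720/9.81) = 0.34149 s
v_y = 9.81 * 0.34149 = 3.35002 m/s
angle = atan(3.35002 / 2.9680) = 48.46 deg


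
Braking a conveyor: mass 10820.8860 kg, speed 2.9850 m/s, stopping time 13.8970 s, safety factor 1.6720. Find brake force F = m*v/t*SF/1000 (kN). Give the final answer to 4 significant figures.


F = 10820.8860 * 2.9850 / 13.8970 * 1.6720 / 1000
F = 3.886 kN


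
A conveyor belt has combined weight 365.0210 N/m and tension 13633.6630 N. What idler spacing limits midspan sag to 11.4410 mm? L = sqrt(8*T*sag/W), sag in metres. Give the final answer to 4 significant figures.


sag = 11.4410/1000 = 0.011441 m
L = sqrt(8 * 13633.6630 * 0.011441 / 365.0210)
L = 1.849 m


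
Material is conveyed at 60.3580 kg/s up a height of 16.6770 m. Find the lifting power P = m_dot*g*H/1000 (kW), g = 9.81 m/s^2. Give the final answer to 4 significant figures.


P = 60.3580 * 9.81 * 16.6770 / 1000
P = 9.875 kW


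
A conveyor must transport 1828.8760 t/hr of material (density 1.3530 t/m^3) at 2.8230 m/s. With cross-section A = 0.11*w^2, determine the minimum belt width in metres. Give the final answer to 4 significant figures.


A_req = 1828.8760 / (2.8230 * 1.3530 * 3600) = 0.133007 m^2
w = sqrt(0.133007 / 0.11)
w = 1.100 m


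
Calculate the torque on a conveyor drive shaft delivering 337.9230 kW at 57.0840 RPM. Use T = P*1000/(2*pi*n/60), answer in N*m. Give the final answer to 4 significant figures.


omega = 2*pi*57.0840/60 = 5.97782 rad/s
T = 337.9230*1000 / 5.97782
T = 56530 N*m


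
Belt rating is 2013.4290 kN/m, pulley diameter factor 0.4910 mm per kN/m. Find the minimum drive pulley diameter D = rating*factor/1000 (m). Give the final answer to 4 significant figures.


D = 2013.4290 * 0.4910 / 1000
D = 0.9886 m


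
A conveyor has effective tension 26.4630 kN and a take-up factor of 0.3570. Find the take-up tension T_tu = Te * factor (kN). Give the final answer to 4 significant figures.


T_tu = 26.4630 * 0.3570
T_tu = 9.447 kN


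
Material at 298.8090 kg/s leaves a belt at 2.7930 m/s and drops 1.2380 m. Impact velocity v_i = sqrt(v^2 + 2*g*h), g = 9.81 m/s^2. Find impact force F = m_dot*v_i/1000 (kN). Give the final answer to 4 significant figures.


v_i = sqrt(2.7930^2 + 2*9.81*1.2380) = 5.66484 m/s
F = 298.8090 * 5.66484 / 1000
F = 1.693 kN


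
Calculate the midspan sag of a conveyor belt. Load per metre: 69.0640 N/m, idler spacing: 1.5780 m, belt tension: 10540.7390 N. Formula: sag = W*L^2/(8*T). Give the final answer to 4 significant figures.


sag = 69.0640 * 1.5780^2 / (8 * 10540.7390)
sag = 0.002039 m


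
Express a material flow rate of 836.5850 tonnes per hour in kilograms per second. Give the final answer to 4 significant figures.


m_dot = 836.5850 * 1000 / 3600
m_dot = 232.4 kg/s


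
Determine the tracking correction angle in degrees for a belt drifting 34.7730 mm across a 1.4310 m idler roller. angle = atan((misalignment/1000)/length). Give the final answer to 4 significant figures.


misalign_m = 34.7730 / 1000 = 0.034773 m
angle = atan(0.034773 / 1.4310)
angle = 1.392 deg


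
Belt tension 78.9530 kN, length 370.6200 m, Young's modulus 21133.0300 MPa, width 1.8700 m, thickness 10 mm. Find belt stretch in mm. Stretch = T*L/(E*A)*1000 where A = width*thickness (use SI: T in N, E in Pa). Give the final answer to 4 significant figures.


A = 1.8700 * 0.01 = 0.01870 m^2
Stretch = 78.9530*1000 * 370.6200 / (21133.0300e6 * 0.01870) * 1000
Stretch = 74.04 mm


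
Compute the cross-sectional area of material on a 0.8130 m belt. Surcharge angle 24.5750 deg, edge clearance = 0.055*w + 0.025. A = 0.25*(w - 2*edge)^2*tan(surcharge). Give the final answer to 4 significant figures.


edge = 0.055*0.8130 + 0.025 = 0.069715 m
ew = 0.8130 - 2*0.069715 = 0.67357 m
A = 0.25 * 0.67357^2 * tan(24.5750 deg)
A = 0.05187 m^2


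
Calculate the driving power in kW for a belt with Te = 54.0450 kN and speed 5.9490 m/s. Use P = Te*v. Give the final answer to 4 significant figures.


P = Te * v = 54.0450 * 5.9490
P = 321.5 kW


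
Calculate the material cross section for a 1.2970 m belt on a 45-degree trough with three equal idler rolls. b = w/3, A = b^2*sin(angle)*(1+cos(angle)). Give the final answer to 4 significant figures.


b = 1.2970/3 = 0.432333 m
A = 0.432333^2 * sin(45 deg) * (1 + cos(45 deg))
A = 0.2256 m^2


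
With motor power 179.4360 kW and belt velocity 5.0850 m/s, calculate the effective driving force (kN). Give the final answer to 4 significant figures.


Te = P / v = 179.4360 / 5.0850
Te = 35.29 kN


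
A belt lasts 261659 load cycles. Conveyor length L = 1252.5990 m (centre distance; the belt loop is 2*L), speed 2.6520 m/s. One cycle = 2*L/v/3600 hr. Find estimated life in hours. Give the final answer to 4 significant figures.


cycle_time = 2 * 1252.5990 / 2.6520 / 3600 = 0.262401 hr
life = 261659 * 0.262401 = 68660 hours


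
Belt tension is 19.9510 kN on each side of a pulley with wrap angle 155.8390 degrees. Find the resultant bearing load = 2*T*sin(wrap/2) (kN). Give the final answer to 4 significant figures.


F = 2 * 19.9510 * sin(155.8390/2 deg)
F = 39.02 kN


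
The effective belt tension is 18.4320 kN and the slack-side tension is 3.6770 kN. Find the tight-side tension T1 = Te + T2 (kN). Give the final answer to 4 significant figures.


T1 = Te + T2 = 18.4320 + 3.6770
T1 = 22.11 kN


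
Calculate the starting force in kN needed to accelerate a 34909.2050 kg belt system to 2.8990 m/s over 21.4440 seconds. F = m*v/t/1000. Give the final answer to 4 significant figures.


F = 34909.2050 * 2.8990 / 21.4440 / 1000
F = 4.719 kN


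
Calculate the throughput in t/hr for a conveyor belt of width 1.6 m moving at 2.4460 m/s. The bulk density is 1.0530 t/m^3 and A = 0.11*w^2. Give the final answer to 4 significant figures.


A = 0.11 * 1.6^2 = 0.2816 m^2
C = 0.2816 * 2.4460 * 1.0530 * 3600
C = 2611 t/hr


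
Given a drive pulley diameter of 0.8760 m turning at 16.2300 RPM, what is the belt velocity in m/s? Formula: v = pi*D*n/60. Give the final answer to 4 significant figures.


v = pi * 0.8760 * 16.2300 / 60
v = 0.7444 m/s


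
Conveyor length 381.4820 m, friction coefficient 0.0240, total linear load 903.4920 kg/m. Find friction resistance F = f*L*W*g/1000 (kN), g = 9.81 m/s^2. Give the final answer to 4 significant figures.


F = 0.0240 * 381.4820 * 903.4920 * 9.81 / 1000
F = 81.15 kN


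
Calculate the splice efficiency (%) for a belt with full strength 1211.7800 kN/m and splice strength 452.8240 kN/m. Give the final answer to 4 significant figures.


Eff = 452.8240 / 1211.7800 * 100
Eff = 37.37 %


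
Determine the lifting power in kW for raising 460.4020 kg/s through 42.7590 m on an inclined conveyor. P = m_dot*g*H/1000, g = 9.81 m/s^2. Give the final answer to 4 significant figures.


P = 460.4020 * 9.81 * 42.7590 / 1000
P = 193.1 kW


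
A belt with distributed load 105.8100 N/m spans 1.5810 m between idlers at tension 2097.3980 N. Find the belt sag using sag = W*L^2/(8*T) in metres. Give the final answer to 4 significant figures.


sag = 105.8100 * 1.5810^2 / (8 * 2097.3980)
sag = 0.01576 m


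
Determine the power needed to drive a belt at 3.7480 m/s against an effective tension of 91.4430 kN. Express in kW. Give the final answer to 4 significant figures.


P = Te * v = 91.4430 * 3.7480
P = 342.7 kW


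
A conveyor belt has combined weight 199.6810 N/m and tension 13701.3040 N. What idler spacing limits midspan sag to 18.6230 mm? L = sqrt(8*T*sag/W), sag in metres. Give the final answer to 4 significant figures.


sag = 18.6230/1000 = 0.018623 m
L = sqrt(8 * 13701.3040 * 0.018623 / 199.6810)
L = 3.197 m


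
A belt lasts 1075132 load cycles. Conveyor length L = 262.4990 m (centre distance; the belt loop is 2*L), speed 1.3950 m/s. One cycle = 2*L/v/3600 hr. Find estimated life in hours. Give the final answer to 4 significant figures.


cycle_time = 2 * 262.4990 / 1.3950 / 3600 = 0.10454 hr
life = 1075132 * 0.10454 = 112400 hours


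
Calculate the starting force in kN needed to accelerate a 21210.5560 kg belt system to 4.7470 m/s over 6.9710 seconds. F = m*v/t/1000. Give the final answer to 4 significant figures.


F = 21210.5560 * 4.7470 / 6.9710 / 1000
F = 14.44 kN


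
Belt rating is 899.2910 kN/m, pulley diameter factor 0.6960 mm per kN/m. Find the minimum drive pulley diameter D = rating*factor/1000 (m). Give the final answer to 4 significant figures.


D = 899.2910 * 0.6960 / 1000
D = 0.6259 m


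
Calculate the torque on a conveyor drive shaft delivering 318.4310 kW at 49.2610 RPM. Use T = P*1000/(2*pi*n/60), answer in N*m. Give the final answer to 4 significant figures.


omega = 2*pi*49.2610/60 = 5.1586 rad/s
T = 318.4310*1000 / 5.1586
T = 61730 N*m


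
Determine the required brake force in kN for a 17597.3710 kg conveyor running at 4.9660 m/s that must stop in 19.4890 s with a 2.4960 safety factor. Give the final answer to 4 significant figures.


F = 17597.3710 * 4.9660 / 19.4890 * 2.4960 / 1000
F = 11.19 kN


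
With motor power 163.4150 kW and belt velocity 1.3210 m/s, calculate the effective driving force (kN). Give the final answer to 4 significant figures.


Te = P / v = 163.4150 / 1.3210
Te = 123.7 kN


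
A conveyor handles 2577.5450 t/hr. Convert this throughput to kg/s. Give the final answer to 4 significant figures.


m_dot = 2577.5450 * 1000 / 3600
m_dot = 716.0 kg/s


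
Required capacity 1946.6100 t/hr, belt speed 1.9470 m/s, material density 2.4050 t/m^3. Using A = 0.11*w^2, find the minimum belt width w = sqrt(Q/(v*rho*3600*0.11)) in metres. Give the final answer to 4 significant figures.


A_req = 1946.6100 / (1.9470 * 2.4050 * 3600) = 0.115477 m^2
w = sqrt(0.115477 / 0.11)
w = 1.025 m


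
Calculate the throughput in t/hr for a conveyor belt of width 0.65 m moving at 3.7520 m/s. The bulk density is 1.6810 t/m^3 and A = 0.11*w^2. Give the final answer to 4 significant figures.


A = 0.11 * 0.65^2 = 0.046475 m^2
C = 0.046475 * 3.7520 * 1.6810 * 3600
C = 1055 t/hr


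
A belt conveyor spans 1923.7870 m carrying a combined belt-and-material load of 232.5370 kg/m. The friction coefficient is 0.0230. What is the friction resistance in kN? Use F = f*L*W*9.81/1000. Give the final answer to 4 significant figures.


F = 0.0230 * 1923.7870 * 232.5370 * 9.81 / 1000
F = 100.9 kN


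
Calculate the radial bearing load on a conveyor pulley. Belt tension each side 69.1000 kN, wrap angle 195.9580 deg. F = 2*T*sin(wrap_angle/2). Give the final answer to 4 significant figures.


F = 2 * 69.1000 * sin(195.9580/2 deg)
F = 136.9 kN


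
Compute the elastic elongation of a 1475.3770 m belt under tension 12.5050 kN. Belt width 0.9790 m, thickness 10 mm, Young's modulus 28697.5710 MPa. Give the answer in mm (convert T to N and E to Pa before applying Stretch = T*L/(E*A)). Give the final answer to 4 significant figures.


A = 0.9790 * 0.01 = 0.00979 m^2
Stretch = 12.5050*1000 * 1475.3770 / (28697.5710e6 * 0.00979) * 1000
Stretch = 65.67 mm


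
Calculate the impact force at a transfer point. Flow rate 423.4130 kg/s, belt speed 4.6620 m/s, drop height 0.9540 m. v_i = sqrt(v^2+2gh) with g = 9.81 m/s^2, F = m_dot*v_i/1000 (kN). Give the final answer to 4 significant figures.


v_i = sqrt(4.6620^2 + 2*9.81*0.9540) = 6.36017 m/s
F = 423.4130 * 6.36017 / 1000
F = 2.693 kN


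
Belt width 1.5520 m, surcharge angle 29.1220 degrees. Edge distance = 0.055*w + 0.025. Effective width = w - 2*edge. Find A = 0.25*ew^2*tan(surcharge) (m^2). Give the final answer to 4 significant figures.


edge = 0.055*1.5520 + 0.025 = 0.11036 m
ew = 1.5520 - 2*0.11036 = 1.33128 m
A = 0.25 * 1.33128^2 * tan(29.1220 deg)
A = 0.2468 m^2


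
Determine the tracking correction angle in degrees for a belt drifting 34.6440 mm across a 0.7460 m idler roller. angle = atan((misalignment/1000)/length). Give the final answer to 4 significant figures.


misalign_m = 34.6440 / 1000 = 0.034644 m
angle = atan(0.034644 / 0.7460)
angle = 2.659 deg


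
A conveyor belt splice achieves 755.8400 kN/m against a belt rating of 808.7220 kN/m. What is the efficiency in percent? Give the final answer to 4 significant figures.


Eff = 755.8400 / 808.7220 * 100
Eff = 93.46 %


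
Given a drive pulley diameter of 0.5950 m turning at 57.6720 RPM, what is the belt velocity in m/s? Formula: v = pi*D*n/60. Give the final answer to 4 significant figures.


v = pi * 0.5950 * 57.6720 / 60
v = 1.797 m/s


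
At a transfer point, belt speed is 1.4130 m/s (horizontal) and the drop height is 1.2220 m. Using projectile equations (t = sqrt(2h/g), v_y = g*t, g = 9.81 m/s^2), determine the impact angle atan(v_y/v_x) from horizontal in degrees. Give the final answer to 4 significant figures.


t = sqrt(2*1.2220/9.81) = 0.499133 s
v_y = 9.81 * 0.499133 = 4.89649 m/s
angle = atan(4.89649 / 1.4130) = 73.90 deg


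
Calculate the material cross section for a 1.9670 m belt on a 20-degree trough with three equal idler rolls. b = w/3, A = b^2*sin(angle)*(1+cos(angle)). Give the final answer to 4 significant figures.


b = 1.9670/3 = 0.655667 m
A = 0.655667^2 * sin(20 deg) * (1 + cos(20 deg))
A = 0.2852 m^2


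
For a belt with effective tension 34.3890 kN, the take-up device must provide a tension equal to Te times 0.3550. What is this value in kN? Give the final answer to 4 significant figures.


T_tu = 34.3890 * 0.3550
T_tu = 12.21 kN


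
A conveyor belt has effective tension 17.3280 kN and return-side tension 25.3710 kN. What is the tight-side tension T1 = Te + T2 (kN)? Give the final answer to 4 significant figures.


T1 = Te + T2 = 17.3280 + 25.3710
T1 = 42.70 kN


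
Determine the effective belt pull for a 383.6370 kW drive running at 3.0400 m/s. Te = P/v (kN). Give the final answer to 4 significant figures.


Te = P / v = 383.6370 / 3.0400
Te = 126.2 kN


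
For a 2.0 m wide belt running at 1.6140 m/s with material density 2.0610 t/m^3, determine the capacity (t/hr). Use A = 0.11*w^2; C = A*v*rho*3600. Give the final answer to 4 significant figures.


A = 0.11 * 2.0^2 = 0.44 m^2
C = 0.44 * 1.6140 * 2.0610 * 3600
C = 5269 t/hr


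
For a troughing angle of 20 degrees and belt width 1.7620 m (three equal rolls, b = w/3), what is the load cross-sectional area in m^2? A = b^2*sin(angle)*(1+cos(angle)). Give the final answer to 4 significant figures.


b = 1.7620/3 = 0.587333 m
A = 0.587333^2 * sin(20 deg) * (1 + cos(20 deg))
A = 0.2289 m^2


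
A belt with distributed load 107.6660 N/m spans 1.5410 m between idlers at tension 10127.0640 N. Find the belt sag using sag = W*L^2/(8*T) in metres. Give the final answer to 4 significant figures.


sag = 107.6660 * 1.5410^2 / (8 * 10127.0640)
sag = 0.003156 m


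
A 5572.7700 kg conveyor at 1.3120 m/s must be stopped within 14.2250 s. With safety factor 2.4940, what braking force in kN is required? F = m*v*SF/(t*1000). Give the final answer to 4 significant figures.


F = 5572.7700 * 1.3120 / 14.2250 * 2.4940 / 1000
F = 1.282 kN


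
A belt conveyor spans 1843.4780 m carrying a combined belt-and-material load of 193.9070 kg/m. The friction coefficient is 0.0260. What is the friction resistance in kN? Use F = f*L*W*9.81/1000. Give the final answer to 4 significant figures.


F = 0.0260 * 1843.4780 * 193.9070 * 9.81 / 1000
F = 91.17 kN


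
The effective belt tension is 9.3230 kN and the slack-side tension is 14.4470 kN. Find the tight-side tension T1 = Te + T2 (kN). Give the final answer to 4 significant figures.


T1 = Te + T2 = 9.3230 + 14.4470
T1 = 23.77 kN


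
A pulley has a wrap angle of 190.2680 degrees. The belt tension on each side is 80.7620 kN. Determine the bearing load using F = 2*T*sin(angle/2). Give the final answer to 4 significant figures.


F = 2 * 80.7620 * sin(190.2680/2 deg)
F = 160.9 kN


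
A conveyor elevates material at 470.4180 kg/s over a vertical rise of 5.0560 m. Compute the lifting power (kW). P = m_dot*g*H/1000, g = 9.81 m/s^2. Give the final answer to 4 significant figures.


P = 470.4180 * 9.81 * 5.0560 / 1000
P = 23.33 kW


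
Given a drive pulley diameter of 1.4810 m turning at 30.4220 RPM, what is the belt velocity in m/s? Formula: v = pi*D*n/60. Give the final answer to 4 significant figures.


v = pi * 1.4810 * 30.4220 / 60
v = 2.359 m/s


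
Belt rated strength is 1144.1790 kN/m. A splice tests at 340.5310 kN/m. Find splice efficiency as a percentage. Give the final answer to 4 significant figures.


Eff = 340.5310 / 1144.1790 * 100
Eff = 29.76 %


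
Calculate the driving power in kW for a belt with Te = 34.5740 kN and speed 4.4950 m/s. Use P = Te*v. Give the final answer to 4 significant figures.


P = Te * v = 34.5740 * 4.4950
P = 155.4 kW


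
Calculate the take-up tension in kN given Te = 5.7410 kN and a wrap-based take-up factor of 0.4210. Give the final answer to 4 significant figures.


T_tu = 5.7410 * 0.4210
T_tu = 2.417 kN


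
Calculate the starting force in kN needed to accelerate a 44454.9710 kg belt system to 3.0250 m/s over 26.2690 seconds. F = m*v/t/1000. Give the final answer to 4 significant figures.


F = 44454.9710 * 3.0250 / 26.2690 / 1000
F = 5.119 kN


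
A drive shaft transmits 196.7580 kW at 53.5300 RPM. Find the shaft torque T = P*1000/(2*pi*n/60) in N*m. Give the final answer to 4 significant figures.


omega = 2*pi*53.5300/60 = 5.60565 rad/s
T = 196.7580*1000 / 5.60565
T = 35100 N*m


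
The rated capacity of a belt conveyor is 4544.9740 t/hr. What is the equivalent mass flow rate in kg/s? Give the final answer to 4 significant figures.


m_dot = 4544.9740 * 1000 / 3600
m_dot = 1262 kg/s


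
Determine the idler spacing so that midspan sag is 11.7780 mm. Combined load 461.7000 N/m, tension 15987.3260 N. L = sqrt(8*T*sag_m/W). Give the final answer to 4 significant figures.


sag = 11.7780/1000 = 0.011778 m
L = sqrt(8 * 15987.3260 * 0.011778 / 461.7000)
L = 1.806 m


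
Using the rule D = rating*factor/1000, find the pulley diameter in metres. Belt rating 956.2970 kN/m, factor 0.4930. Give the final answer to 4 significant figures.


D = 956.2970 * 0.4930 / 1000
D = 0.4715 m


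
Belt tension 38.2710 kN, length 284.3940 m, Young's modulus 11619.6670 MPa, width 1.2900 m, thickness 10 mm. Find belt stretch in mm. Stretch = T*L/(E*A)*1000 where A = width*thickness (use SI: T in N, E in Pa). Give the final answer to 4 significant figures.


A = 1.2900 * 0.01 = 0.01290 m^2
Stretch = 38.2710*1000 * 284.3940 / (11619.6670e6 * 0.01290) * 1000
Stretch = 72.61 mm


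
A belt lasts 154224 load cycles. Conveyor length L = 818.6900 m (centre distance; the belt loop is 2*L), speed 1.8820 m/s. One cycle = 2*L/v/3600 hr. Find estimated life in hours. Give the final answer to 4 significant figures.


cycle_time = 2 * 818.6900 / 1.8820 / 3600 = 0.241673 hr
life = 154224 * 0.241673 = 37270 hours


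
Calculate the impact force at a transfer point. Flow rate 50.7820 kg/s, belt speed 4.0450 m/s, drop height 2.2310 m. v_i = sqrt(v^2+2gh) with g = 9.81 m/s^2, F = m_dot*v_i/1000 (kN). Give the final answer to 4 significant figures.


v_i = sqrt(4.0450^2 + 2*9.81*2.2310) = 7.75463 m/s
F = 50.7820 * 7.75463 / 1000
F = 0.3938 kN


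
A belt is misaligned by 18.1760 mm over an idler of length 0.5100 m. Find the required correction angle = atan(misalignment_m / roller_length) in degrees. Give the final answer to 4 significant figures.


misalign_m = 18.1760 / 1000 = 0.018176 m
angle = atan(0.018176 / 0.5100)
angle = 2.041 deg


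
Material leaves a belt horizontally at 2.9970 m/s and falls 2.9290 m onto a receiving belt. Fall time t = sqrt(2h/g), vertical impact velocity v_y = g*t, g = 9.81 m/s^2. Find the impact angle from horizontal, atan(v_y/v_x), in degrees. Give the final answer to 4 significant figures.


t = sqrt(2*2.9290/9.81) = 0.772752 s
v_y = 9.81 * 0.772752 = 7.5807 m/s
angle = atan(7.5807 / 2.9970) = 68.43 deg


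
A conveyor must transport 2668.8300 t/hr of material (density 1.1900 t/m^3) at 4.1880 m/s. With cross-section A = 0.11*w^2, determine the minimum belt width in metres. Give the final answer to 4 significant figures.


A_req = 2668.8300 / (4.1880 * 1.1900 * 3600) = 0.148753 m^2
w = sqrt(0.148753 / 0.11)
w = 1.163 m


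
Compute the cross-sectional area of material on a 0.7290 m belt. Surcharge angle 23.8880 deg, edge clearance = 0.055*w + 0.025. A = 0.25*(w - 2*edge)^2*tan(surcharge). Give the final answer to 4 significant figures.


edge = 0.055*0.7290 + 0.025 = 0.065095 m
ew = 0.7290 - 2*0.065095 = 0.59881 m
A = 0.25 * 0.59881^2 * tan(23.8880 deg)
A = 0.03970 m^2


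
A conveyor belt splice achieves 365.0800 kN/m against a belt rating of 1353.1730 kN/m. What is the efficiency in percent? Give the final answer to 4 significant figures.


Eff = 365.0800 / 1353.1730 * 100
Eff = 26.98 %


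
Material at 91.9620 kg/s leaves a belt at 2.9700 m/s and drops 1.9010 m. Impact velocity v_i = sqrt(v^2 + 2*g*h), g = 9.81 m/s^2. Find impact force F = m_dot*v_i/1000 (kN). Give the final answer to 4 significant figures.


v_i = sqrt(2.9700^2 + 2*9.81*1.9010) = 6.79106 m/s
F = 91.9620 * 6.79106 / 1000
F = 0.6245 kN


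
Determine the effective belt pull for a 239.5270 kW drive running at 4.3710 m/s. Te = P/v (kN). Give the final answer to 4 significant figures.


Te = P / v = 239.5270 / 4.3710
Te = 54.80 kN


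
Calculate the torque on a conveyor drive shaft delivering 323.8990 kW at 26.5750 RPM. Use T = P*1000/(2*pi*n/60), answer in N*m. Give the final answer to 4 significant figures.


omega = 2*pi*26.5750/60 = 2.78293 rad/s
T = 323.8990*1000 / 2.78293
T = 116400 N*m


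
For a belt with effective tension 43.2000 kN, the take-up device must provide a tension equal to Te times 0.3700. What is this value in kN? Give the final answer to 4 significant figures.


T_tu = 43.2000 * 0.3700
T_tu = 15.98 kN


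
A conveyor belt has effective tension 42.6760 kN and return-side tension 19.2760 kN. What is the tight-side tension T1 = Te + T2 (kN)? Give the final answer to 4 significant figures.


T1 = Te + T2 = 42.6760 + 19.2760
T1 = 61.95 kN


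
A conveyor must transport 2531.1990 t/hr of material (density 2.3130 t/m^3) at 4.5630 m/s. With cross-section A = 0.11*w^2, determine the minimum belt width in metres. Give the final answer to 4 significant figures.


A_req = 2531.1990 / (4.5630 * 2.3130 * 3600) = 0.0666189 m^2
w = sqrt(0.0666189 / 0.11)
w = 0.7782 m


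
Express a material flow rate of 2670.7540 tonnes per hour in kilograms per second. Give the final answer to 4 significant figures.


m_dot = 2670.7540 * 1000 / 3600
m_dot = 741.9 kg/s


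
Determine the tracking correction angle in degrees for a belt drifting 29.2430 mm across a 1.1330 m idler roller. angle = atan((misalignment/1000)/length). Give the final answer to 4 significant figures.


misalign_m = 29.2430 / 1000 = 0.029243 m
angle = atan(0.029243 / 1.1330)
angle = 1.478 deg


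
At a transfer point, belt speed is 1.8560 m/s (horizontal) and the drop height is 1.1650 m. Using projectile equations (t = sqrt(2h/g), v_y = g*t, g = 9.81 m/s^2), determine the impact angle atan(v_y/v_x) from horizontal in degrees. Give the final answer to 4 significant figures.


t = sqrt(2*1.1650/9.81) = 0.487353 s
v_y = 9.81 * 0.487353 = 4.78093 m/s
angle = atan(4.78093 / 1.8560) = 68.78 deg


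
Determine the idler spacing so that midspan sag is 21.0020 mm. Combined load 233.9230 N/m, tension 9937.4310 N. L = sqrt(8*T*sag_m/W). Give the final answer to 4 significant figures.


sag = 21.0020/1000 = 0.021002 m
L = sqrt(8 * 9937.4310 * 0.021002 / 233.9230)
L = 2.672 m


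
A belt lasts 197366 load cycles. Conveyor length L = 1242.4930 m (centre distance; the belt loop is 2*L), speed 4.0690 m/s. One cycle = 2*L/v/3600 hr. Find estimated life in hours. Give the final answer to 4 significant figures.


cycle_time = 2 * 1242.4930 / 4.0690 / 3600 = 0.169642 hr
life = 197366 * 0.169642 = 33480 hours


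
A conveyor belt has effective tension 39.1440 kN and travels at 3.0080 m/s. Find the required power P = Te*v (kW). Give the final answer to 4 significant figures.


P = Te * v = 39.1440 * 3.0080
P = 117.7 kW


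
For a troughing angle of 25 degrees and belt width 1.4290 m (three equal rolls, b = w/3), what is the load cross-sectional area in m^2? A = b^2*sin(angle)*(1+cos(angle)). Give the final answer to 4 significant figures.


b = 1.4290/3 = 0.476333 m
A = 0.476333^2 * sin(25 deg) * (1 + cos(25 deg))
A = 0.1828 m^2


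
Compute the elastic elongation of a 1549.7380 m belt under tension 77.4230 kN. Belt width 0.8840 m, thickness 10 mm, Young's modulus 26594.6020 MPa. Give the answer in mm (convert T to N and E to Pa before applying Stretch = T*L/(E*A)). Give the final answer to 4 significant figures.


A = 0.8840 * 0.01 = 0.00884 m^2
Stretch = 77.4230*1000 * 1549.7380 / (26594.6020e6 * 0.00884) * 1000
Stretch = 510.4 mm


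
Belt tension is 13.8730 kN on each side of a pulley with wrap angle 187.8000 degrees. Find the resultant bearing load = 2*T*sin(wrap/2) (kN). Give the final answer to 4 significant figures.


F = 2 * 13.8730 * sin(187.8000/2 deg)
F = 27.68 kN


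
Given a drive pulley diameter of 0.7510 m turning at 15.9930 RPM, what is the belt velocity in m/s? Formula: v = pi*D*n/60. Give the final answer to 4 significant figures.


v = pi * 0.7510 * 15.9930 / 60
v = 0.6289 m/s


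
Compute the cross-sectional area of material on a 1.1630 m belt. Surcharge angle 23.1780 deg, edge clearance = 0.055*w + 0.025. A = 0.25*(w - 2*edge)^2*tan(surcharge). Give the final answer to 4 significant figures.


edge = 0.055*1.1630 + 0.025 = 0.088965 m
ew = 1.1630 - 2*0.088965 = 0.98507 m
A = 0.25 * 0.98507^2 * tan(23.1780 deg)
A = 0.1039 m^2


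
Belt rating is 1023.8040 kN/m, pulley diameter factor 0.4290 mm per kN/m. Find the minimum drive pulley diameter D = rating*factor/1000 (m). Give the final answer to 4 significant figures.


D = 1023.8040 * 0.4290 / 1000
D = 0.4392 m


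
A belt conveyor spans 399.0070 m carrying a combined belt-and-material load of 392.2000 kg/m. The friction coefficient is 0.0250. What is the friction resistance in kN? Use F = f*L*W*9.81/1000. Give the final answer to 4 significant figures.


F = 0.0250 * 399.0070 * 392.2000 * 9.81 / 1000
F = 38.38 kN


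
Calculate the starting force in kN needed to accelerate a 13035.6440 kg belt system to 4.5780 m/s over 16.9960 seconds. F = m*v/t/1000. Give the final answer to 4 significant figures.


F = 13035.6440 * 4.5780 / 16.9960 / 1000
F = 3.511 kN


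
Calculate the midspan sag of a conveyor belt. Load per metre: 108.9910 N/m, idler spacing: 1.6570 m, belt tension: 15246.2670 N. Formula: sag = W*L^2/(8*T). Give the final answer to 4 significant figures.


sag = 108.9910 * 1.6570^2 / (8 * 15246.2670)
sag = 0.002453 m


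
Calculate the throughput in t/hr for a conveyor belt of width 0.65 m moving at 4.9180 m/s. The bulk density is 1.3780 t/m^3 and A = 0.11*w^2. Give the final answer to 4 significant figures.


A = 0.11 * 0.65^2 = 0.046475 m^2
C = 0.046475 * 4.9180 * 1.3780 * 3600
C = 1134 t/hr


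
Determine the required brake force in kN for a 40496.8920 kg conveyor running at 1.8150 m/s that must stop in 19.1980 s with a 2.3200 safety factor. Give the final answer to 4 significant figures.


F = 40496.8920 * 1.8150 / 19.1980 * 2.3200 / 1000
F = 8.882 kN


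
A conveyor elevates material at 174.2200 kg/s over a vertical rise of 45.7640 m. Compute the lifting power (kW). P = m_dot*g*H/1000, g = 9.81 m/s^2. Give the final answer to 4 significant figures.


P = 174.2200 * 9.81 * 45.7640 / 1000
P = 78.22 kW


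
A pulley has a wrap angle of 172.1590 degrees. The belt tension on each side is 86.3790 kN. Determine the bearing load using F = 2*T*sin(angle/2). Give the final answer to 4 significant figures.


F = 2 * 86.3790 * sin(172.1590/2 deg)
F = 172.4 kN


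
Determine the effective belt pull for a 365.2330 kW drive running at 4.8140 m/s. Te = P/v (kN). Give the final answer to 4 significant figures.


Te = P / v = 365.2330 / 4.8140
Te = 75.87 kN


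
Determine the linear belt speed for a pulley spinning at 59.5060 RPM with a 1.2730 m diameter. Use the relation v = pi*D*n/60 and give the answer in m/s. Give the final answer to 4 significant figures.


v = pi * 1.2730 * 59.5060 / 60
v = 3.966 m/s
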